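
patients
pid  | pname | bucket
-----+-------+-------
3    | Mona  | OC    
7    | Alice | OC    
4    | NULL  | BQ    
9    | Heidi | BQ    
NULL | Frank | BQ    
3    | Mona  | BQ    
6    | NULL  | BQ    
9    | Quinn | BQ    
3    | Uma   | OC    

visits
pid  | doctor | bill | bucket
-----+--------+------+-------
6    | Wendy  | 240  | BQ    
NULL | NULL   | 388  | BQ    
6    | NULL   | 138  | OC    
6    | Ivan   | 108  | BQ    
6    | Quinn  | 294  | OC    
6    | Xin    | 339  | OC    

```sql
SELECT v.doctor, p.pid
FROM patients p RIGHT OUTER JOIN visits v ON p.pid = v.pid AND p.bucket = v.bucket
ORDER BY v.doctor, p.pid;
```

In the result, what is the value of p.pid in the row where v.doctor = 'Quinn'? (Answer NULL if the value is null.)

RIGHT JOIN keeps every row from `visits`; unmatched rows get NULL for `patients`'s columns.
Matching on p.pid = v.pid AND p.bucket = v.bucket. A NULL in a compared column never satisfies the condition.
Matched pairs: 2; unmatched v rows kept: 4.

NULL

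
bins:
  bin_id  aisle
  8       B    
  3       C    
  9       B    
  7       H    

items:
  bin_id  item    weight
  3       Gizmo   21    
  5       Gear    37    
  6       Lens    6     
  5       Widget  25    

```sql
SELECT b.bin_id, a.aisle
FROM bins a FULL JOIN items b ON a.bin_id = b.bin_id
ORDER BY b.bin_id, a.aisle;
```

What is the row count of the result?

FULL OUTER JOIN keeps every row from both sides; unmatched rows get NULL for the other side's columns.
Matching on a.bin_id = b.bin_id.
Matched pairs: 1; unmatched a rows kept: 3; unmatched b rows kept: 3.
Total: 1 matched + 6 padded = 7 rows.

7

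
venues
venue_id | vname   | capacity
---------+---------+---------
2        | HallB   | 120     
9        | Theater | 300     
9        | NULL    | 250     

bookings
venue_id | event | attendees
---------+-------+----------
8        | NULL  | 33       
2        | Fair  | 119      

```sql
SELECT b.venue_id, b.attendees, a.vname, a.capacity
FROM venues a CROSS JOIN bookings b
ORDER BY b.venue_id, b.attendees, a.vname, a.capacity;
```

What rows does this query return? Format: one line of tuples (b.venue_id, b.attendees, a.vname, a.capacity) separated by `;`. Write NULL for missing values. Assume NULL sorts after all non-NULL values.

(2, 119, HallB, 120); (2, 119, Theater, 300); (2, 119, NULL, 250); (8, 33, HallB, 120); (8, 33, Theater, 300); (8, 33, NULL, 250)

CROSS JOIN pairs every row of `venues` with every row of `bookings`: 3 × 2 = 6 rows.
After projecting and ordering:
b.venue_id | b.attendees | a.vname | a.capacity
2 | 119 | HallB | 120
2 | 119 | Theater | 300
2 | 119 | NULL | 250
8 | 33 | HallB | 120
8 | 33 | Theater | 300
8 | 33 | NULL | 250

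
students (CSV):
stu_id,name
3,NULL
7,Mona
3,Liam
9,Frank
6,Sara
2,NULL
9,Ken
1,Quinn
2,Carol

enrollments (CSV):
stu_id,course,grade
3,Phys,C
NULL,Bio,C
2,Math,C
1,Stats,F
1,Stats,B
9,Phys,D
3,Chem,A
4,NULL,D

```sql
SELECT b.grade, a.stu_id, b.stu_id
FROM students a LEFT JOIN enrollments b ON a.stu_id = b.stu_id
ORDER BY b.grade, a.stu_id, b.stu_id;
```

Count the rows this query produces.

12

LEFT JOIN keeps every row from `students`; unmatched rows get NULL for `enrollments`'s columns.
Matching on a.stu_id = b.stu_id. A NULL in a compared column never satisfies the condition.
- stu_id=3: 2 matching b row(s), so 2 row(s) emitted.
- stu_id=7: no b row matches, row kept with b columns NULL.
- stu_id=3: 2 matching b row(s), so 2 row(s) emitted.
- stu_id=9: 1 matching b row(s), so 1 row(s) emitted.
- stu_id=6: no b row matches, row kept with b columns NULL.
- stu_id=2: 1 matching b row(s), so 1 row(s) emitted.
- stu_id=9: 1 matching b row(s), so 1 row(s) emitted.
- stu_id=1: 2 matching b row(s), so 2 row(s) emitted.
- stu_id=2: 1 matching b row(s), so 1 row(s) emitted.
Total: 10 matched + 2 padded = 12 rows.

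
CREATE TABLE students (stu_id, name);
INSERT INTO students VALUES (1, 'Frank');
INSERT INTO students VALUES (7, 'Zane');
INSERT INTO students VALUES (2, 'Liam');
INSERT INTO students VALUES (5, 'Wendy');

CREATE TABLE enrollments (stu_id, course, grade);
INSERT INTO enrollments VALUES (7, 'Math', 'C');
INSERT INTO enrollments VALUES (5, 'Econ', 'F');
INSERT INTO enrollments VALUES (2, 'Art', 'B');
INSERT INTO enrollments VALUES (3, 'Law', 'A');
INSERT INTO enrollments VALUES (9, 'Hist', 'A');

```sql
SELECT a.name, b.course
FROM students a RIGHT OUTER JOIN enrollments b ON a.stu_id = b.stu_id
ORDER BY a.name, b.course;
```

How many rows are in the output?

RIGHT JOIN keeps every row from `enrollments`; unmatched rows get NULL for `students`'s columns.
Matching on a.stu_id = b.stu_id.
- a row (stu_id=1): no match.
- a row (stu_id=7): matches 1 b row(s) → 1 output row(s).
- a row (stu_id=2): matches 1 b row(s) → 1 output row(s).
- a row (stu_id=5): matches 1 b row(s) → 1 output row(s).
- 2 b row(s) had no a match → kept, a columns NULL.
Total: 3 matched + 2 padded = 5 rows.

5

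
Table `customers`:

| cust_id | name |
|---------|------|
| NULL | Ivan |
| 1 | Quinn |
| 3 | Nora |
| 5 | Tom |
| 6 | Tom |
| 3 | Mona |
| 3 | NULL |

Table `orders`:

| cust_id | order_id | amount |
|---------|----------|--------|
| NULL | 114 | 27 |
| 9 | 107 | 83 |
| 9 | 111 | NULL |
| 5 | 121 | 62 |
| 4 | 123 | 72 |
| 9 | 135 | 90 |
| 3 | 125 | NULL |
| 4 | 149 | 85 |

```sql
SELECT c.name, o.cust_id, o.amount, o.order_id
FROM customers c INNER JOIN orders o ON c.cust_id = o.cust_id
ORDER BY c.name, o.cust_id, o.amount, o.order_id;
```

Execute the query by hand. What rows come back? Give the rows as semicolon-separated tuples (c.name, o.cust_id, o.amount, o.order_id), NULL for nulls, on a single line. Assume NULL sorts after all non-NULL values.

(Mona, 3, NULL, 125); (Nora, 3, NULL, 125); (Tom, 5, 62, 121); (NULL, 3, NULL, 125)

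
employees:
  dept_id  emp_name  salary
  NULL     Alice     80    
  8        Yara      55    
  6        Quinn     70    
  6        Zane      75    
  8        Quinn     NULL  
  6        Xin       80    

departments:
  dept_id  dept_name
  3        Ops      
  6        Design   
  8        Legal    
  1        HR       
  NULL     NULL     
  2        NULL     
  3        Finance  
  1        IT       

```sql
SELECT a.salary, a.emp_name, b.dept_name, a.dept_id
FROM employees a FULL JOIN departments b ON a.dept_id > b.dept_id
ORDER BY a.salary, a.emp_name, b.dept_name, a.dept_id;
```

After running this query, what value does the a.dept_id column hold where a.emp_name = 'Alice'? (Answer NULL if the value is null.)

NULL

FULL OUTER JOIN keeps every row from both sides; unmatched rows get NULL for the other side's columns.
Matching on a.dept_id > b.dept_id. A NULL in a compared column never satisfies the condition.
- dept_id=NULL: no b row matches, row kept with b columns NULL.
- dept_id=8: 6 matching b row(s), so 6 row(s) emitted.
- dept_id=6: 5 matching b row(s), so 5 row(s) emitted.
- dept_id=6: 5 matching b row(s), so 5 row(s) emitted.
- dept_id=8: 6 matching b row(s), so 6 row(s) emitted.
- dept_id=6: 5 matching b row(s), so 5 row(s) emitted.
- 2 b row(s) had no a match → kept, a columns NULL.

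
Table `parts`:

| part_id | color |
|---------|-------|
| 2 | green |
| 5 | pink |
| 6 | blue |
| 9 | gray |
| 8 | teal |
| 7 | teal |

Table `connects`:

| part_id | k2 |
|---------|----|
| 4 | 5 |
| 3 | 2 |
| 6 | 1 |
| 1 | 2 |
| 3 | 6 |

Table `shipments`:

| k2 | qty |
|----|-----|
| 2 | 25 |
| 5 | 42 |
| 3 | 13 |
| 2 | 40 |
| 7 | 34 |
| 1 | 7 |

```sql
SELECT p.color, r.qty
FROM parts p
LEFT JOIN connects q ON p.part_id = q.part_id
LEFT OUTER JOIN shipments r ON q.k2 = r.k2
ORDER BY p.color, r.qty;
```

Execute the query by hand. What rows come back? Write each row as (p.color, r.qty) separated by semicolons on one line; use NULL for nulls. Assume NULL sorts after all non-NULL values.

(blue, 7); (gray, NULL); (green, NULL); (pink, NULL); (teal, NULL); (teal, NULL)

Step 1 — p LEFT JOIN q on part_id → 6 row(s).
Then LEFT JOIN `shipments r` on k2: each of those 6 rows is kept; rows whose q.k2 has no match in r get NULL for r's columns.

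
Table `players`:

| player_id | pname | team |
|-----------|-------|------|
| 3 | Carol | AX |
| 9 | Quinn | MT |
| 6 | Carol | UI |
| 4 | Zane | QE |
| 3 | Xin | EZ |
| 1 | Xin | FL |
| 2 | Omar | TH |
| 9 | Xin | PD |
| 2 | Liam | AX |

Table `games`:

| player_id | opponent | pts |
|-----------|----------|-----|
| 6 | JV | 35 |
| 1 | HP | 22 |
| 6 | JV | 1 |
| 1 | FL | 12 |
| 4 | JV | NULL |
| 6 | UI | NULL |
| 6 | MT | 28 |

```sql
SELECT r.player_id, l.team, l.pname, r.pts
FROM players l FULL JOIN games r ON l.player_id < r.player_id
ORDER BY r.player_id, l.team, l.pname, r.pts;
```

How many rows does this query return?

34

FULL OUTER JOIN keeps every row from both sides; unmatched rows get NULL for the other side's columns.
Matching on l.player_id < r.player_id.
- l row (player_id=3): matches 5 r row(s) → 5 output row(s).
- l row (player_id=9): no match → kept, r columns NULL.
- l row (player_id=6): no match → kept, r columns NULL.
- l row (player_id=4): matches 4 r row(s) → 4 output row(s).
- l row (player_id=3): matches 5 r row(s) → 5 output row(s).
- l row (player_id=1): matches 5 r row(s) → 5 output row(s).
- l row (player_id=2): matches 5 r row(s) → 5 output row(s).
- l row (player_id=9): no match → kept, r columns NULL.
- l row (player_id=2): matches 5 r row(s) → 5 output row(s).
- 2 r row(s) had no l match → kept, l columns NULL.
Total: 29 matched + 5 padded = 34 rows.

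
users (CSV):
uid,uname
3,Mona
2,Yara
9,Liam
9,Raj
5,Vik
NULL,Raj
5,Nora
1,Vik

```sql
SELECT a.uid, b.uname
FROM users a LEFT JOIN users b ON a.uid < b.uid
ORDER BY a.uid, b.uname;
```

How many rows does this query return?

22

LEFT JOIN keeps every row from `users a`; unmatched rows get NULL for `users b`'s columns.
Matching on a.uid < b.uid. A NULL in a compared column never satisfies the condition.
- a row (uid=3): matches 4 b row(s) → 4 output row(s).
- a row (uid=2): matches 5 b row(s) → 5 output row(s).
- a row (uid=9): no match → kept, b columns NULL.
- a row (uid=9): no match → kept, b columns NULL.
- a row (uid=5): matches 2 b row(s) → 2 output row(s).
- a row (uid=NULL): no match → kept, b columns NULL.
- a row (uid=5): matches 2 b row(s) → 2 output row(s).
- a row (uid=1): matches 6 b row(s) → 6 output row(s).
Total: 19 matched + 3 padded = 22 rows.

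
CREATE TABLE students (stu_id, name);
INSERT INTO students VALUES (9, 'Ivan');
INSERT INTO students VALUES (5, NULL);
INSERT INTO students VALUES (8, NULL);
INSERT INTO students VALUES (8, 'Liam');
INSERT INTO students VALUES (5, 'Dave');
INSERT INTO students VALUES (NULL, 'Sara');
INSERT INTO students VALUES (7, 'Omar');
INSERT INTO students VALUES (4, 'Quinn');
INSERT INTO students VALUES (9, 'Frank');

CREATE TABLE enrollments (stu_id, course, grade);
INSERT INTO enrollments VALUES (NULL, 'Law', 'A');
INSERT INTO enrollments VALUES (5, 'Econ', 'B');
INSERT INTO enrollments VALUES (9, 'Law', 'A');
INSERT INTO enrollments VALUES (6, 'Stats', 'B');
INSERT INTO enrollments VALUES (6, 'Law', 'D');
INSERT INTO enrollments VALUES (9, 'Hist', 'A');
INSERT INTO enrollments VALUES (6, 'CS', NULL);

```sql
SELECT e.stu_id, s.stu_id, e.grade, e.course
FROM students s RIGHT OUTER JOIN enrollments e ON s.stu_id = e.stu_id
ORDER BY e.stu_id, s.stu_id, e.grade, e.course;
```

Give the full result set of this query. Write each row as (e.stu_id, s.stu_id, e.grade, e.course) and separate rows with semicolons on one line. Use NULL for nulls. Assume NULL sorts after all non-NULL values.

(5, 5, B, Econ); (5, 5, B, Econ); (6, NULL, B, Stats); (6, NULL, D, Law); (6, NULL, NULL, CS); (9, 9, A, Hist); (9, 9, A, Hist); (9, 9, A, Law); (9, 9, A, Law); (NULL, NULL, A, Law)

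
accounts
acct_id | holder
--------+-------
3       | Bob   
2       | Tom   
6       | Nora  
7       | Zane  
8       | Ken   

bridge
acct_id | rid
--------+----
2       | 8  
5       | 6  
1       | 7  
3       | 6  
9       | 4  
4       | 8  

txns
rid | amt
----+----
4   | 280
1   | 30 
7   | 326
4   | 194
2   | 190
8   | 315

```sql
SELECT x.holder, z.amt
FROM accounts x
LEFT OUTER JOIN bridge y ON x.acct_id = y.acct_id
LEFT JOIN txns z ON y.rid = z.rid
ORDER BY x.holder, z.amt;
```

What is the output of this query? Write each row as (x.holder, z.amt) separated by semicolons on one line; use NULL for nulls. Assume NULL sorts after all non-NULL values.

(Bob, NULL); (Ken, NULL); (Nora, NULL); (Tom, 315); (Zane, NULL)

Evaluate left to right. First `accounts x LEFT JOIN bridge y` on acct_id: 5 row(s).
Then LEFT JOIN `txns z` on rid: each of those 5 rows is kept; rows whose y.rid has no match in z get NULL for z's columns.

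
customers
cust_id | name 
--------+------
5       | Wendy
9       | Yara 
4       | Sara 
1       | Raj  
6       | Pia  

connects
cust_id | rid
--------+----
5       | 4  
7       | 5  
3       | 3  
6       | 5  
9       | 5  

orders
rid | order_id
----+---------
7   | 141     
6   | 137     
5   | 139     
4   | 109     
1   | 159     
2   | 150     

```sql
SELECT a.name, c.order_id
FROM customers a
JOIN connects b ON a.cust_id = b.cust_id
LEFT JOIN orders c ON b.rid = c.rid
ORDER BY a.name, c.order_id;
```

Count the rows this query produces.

3

Evaluate left to right. First `customers a INNER JOIN connects b` on cust_id: 3 row(s).
Then LEFT JOIN `orders c` on rid: each of those 3 rows is kept; rows whose b.rid has no match in c get NULL for c's columns.
Result: 3 row(s).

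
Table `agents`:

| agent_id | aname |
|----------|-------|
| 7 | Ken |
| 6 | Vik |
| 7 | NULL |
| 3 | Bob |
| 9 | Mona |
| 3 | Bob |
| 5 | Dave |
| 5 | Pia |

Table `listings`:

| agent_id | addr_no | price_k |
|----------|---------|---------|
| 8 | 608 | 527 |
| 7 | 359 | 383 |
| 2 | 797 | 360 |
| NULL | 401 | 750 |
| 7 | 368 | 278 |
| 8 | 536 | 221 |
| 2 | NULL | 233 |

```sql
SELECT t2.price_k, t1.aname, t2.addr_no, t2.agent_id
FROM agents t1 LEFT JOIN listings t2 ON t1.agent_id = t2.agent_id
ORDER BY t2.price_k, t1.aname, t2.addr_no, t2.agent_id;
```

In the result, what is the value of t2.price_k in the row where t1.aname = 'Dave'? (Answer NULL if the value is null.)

NULL

LEFT JOIN keeps every row from `agents`; unmatched rows get NULL for `listings`'s columns.
Matching on t1.agent_id = t2.agent_id. A NULL in a compared column never satisfies the condition.
- t1 (agent_id=7) pairs with 2 row(s) of t2.
- t1 (agent_id=6) has no partner → padded with NULL.
- t1 (agent_id=7) pairs with 2 row(s) of t2.
- t1 (agent_id=3) has no partner → padded with NULL.
- t1 (agent_id=9) has no partner → padded with NULL.
- t1 (agent_id=3) has no partner → padded with NULL.
- t1 (agent_id=5) has no partner → padded with NULL.
- t1 (agent_id=5) has no partner → padded with NULL.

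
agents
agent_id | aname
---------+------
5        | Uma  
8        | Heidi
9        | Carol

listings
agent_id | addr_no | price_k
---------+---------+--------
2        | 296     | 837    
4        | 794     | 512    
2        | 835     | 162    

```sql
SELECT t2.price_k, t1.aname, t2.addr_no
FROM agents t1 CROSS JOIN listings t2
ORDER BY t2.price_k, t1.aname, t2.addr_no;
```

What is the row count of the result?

CROSS JOIN pairs every row of `agents` with every row of `listings`: 3 × 3 = 9 rows.

9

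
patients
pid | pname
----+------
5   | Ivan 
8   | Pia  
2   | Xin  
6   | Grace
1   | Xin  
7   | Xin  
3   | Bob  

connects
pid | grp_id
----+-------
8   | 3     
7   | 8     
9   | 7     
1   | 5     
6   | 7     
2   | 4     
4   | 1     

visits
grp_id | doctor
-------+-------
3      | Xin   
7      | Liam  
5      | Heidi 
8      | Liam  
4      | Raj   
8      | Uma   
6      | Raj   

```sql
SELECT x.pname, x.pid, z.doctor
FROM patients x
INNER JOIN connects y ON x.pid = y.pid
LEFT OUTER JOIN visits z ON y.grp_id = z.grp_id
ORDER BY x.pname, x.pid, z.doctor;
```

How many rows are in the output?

6

Step 1 — x INNER JOIN y on pid → 5 row(s).
Then LEFT JOIN `visits z` on grp_id: each of those 5 rows is kept; rows whose y.grp_id has no match in z get NULL for z's columns.
Result: 6 row(s).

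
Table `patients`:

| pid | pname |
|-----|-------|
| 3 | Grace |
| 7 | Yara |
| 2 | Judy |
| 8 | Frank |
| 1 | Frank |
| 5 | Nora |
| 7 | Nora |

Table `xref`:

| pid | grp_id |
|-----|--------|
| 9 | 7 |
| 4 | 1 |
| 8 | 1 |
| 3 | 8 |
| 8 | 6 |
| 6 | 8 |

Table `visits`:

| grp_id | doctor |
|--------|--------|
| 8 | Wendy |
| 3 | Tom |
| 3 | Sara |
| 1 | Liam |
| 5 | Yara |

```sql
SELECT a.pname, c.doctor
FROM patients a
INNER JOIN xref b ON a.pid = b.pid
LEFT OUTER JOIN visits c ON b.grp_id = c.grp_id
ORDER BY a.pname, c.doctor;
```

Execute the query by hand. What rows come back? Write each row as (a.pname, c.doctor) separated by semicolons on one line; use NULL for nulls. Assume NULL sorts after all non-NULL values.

Evaluate left to right. First `patients a INNER JOIN xref b` on pid: 3 row(s).
Then LEFT JOIN `visits c` on grp_id: each of those 3 rows is kept; rows whose b.grp_id has no match in c get NULL for c's columns.

(Frank, Liam); (Frank, NULL); (Grace, Wendy)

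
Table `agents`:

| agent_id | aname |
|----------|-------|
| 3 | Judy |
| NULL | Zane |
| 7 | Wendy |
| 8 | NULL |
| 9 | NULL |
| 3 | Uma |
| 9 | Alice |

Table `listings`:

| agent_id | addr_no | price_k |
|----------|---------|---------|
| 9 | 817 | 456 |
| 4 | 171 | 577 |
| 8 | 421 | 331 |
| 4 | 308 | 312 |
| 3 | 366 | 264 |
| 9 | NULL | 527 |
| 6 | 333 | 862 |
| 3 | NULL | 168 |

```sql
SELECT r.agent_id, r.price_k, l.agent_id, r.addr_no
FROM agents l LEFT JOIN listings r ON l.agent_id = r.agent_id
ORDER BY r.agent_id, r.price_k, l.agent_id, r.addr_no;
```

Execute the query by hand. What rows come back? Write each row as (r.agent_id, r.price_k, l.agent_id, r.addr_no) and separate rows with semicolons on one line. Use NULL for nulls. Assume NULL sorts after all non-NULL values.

(3, 168, 3, NULL); (3, 168, 3, NULL); (3, 264, 3, 366); (3, 264, 3, 366); (8, 331, 8, 421); (9, 456, 9, 817); (9, 456, 9, 817); (9, 527, 9, NULL); (9, 527, 9, NULL); (NULL, NULL, 7, NULL); (NULL, NULL, NULL, NULL)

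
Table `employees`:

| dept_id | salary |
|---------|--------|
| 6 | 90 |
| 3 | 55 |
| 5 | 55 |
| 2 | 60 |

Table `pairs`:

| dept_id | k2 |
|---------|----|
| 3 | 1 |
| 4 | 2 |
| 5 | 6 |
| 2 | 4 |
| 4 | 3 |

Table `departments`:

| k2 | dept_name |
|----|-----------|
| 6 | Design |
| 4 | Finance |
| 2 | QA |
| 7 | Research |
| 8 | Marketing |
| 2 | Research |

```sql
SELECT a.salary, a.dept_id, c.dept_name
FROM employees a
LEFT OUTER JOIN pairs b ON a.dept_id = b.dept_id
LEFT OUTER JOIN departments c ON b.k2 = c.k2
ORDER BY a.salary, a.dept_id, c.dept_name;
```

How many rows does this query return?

4

Evaluate left to right. First `employees a LEFT JOIN pairs b` on dept_id: 4 row(s).
Then LEFT JOIN `departments c` on k2: each of those 4 rows is kept; rows whose b.k2 has no match in c get NULL for c's columns.
Result: 4 row(s).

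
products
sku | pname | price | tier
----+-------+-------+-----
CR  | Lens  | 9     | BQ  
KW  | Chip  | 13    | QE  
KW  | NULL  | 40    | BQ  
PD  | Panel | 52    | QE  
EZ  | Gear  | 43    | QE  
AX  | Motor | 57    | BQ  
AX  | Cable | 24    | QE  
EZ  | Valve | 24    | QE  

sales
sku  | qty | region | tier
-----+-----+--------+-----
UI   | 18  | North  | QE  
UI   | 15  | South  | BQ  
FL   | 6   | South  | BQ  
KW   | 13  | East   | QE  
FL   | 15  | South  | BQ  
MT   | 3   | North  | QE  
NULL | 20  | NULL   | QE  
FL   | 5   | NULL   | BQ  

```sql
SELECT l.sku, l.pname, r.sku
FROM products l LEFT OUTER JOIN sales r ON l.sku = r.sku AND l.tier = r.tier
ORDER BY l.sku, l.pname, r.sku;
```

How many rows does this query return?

8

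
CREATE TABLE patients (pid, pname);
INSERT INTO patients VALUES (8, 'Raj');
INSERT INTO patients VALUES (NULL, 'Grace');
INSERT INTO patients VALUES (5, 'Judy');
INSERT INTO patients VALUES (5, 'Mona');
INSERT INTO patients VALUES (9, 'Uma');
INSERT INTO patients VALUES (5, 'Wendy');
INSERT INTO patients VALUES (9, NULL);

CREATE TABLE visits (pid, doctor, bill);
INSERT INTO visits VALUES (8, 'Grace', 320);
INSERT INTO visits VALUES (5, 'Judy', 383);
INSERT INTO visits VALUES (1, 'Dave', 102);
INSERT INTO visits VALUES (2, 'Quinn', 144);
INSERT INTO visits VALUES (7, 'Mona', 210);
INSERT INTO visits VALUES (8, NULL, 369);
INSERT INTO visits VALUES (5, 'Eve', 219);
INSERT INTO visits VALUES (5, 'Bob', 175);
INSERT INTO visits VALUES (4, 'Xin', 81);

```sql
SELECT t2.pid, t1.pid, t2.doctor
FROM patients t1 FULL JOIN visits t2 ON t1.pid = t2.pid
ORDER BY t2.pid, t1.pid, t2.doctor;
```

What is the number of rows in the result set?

18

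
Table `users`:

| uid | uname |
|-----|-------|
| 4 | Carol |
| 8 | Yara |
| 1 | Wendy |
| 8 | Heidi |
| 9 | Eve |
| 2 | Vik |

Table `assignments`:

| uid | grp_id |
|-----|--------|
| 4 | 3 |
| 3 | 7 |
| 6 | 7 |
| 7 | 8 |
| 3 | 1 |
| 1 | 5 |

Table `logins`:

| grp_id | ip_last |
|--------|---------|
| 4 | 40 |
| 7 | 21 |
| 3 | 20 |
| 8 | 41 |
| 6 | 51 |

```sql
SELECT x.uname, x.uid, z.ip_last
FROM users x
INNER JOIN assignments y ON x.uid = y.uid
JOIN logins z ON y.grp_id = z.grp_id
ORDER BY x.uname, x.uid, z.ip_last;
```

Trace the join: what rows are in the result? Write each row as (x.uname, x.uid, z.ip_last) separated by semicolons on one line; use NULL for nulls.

(Carol, 4, 20)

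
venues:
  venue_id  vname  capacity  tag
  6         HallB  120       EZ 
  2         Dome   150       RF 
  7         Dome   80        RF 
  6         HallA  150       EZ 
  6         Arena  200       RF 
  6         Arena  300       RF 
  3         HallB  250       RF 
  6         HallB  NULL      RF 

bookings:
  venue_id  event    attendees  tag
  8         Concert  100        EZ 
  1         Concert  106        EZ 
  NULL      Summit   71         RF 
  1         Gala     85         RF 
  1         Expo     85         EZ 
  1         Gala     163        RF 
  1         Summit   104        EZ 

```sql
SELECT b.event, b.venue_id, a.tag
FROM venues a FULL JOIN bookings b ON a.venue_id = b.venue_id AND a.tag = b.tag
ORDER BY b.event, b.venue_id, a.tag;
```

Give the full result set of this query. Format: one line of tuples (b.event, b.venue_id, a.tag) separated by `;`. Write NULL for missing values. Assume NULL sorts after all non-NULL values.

(Concert, 1, NULL); (Concert, 8, NULL); (Expo, 1, NULL); (Gala, 1, NULL); (Gala, 1, NULL); (Summit, 1, NULL); (Summit, NULL, NULL); (NULL, NULL, EZ); (NULL, NULL, EZ); (NULL, NULL, RF); (NULL, NULL, RF); (NULL, NULL, RF); (NULL, NULL, RF); (NULL, NULL, RF); (NULL, NULL, RF)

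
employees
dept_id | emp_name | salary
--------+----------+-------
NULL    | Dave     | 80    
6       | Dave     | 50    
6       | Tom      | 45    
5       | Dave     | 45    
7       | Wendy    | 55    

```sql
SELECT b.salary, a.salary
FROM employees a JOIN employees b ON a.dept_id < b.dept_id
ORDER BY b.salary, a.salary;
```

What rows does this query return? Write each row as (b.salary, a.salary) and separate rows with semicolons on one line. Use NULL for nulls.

INNER JOIN keeps only pairs where the ON condition holds.
Matching on a.dept_id < b.dept_id. A NULL in a compared column never satisfies the condition.
Matched pairs: 5.

(45, 45); (50, 45); (55, 45); (55, 45); (55, 50)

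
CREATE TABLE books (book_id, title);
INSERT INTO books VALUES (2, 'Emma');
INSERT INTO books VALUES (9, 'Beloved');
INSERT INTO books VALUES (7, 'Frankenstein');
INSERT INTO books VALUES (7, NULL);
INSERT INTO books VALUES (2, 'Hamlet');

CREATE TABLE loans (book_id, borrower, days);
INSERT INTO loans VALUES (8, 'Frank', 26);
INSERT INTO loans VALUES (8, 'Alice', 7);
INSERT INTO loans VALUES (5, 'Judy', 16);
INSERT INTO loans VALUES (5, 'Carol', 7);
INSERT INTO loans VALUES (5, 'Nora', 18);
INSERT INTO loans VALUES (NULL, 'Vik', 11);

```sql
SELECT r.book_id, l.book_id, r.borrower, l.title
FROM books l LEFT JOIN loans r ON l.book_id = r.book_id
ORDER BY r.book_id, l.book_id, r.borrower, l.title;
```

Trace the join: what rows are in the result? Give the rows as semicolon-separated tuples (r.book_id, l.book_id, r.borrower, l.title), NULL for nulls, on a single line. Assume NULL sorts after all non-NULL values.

(NULL, 2, NULL, Emma); (NULL, 2, NULL, Hamlet); (NULL, 7, NULL, Frankenstein); (NULL, 7, NULL, NULL); (NULL, 9, NULL, Beloved)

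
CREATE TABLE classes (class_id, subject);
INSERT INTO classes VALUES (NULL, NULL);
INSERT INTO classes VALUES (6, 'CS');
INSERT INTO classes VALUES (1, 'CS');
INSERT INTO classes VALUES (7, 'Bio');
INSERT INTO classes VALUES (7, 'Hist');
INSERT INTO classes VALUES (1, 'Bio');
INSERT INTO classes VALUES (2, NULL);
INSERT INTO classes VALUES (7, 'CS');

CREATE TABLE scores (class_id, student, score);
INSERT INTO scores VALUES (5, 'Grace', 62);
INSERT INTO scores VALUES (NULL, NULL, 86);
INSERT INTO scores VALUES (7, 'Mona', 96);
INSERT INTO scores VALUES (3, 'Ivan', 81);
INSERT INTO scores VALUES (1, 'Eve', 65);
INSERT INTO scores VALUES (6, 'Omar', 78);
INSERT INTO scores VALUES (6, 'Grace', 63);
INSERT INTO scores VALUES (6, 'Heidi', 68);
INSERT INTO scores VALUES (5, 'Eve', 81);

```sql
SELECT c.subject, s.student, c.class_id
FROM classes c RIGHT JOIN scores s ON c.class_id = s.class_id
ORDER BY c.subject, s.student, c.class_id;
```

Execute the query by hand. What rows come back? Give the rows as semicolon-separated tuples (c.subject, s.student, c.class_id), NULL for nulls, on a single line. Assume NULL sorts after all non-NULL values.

RIGHT JOIN keeps every row from `scores`; unmatched rows get NULL for `classes`'s columns.
Matching on c.class_id = s.class_id. A NULL in a compared column never satisfies the condition.
Matched pairs: 8; unmatched s rows kept: 4.

(Bio, Eve, 1); (Bio, Mona, 7); (CS, Eve, 1); (CS, Grace, 6); (CS, Heidi, 6); (CS, Mona, 7); (CS, Omar, 6); (Hist, Mona, 7); (NULL, Eve, NULL); (NULL, Grace, NULL); (NULL, Ivan, NULL); (NULL, NULL, NULL)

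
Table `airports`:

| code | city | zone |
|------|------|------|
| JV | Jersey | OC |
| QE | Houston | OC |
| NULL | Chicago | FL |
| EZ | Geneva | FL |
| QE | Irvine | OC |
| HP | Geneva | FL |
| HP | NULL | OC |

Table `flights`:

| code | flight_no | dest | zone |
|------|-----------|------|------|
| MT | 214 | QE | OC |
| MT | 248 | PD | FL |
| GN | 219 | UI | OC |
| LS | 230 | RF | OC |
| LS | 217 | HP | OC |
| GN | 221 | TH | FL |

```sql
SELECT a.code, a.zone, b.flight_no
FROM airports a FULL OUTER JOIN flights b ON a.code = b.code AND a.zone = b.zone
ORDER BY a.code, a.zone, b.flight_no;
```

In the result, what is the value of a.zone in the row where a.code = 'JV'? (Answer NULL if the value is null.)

FULL OUTER JOIN keeps every row from both sides; unmatched rows get NULL for the other side's columns.
Matching on a.code = b.code AND a.zone = b.zone. A NULL in a compared column never satisfies the condition.
- a[0] code=JV, zone=OC → no match; kept with NULLs on the b side.
- a[1] code=QE, zone=OC → no match; kept with NULLs on the b side.
- a[2] code=NULL, zone=FL → no match; kept with NULLs on the b side.
- a[3] code=EZ, zone=FL → no match; kept with NULLs on the b side.
- a[4] code=QE, zone=OC → no match; kept with NULLs on the b side.
- a[5] code=HP, zone=FL → no match; kept with NULLs on the b side.
- a[6] code=HP, zone=OC → no match; kept with NULLs on the b side.
- 6 row(s) from b found no a partner → padded with NULL.

OC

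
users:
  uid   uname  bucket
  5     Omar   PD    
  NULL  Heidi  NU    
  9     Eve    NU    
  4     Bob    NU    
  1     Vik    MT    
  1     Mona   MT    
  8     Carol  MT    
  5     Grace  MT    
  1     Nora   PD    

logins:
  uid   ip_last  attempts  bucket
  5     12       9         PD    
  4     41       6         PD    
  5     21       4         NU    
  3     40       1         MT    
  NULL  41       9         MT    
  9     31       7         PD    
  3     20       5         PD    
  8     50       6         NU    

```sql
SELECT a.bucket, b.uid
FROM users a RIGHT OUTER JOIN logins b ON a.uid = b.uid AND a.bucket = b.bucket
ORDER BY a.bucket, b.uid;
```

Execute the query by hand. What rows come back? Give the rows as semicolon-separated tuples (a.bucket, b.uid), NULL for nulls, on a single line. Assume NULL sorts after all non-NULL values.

(PD, 5); (NULL, 3); (NULL, 3); (NULL, 4); (NULL, 5); (NULL, 8); (NULL, 9); (NULL, NULL)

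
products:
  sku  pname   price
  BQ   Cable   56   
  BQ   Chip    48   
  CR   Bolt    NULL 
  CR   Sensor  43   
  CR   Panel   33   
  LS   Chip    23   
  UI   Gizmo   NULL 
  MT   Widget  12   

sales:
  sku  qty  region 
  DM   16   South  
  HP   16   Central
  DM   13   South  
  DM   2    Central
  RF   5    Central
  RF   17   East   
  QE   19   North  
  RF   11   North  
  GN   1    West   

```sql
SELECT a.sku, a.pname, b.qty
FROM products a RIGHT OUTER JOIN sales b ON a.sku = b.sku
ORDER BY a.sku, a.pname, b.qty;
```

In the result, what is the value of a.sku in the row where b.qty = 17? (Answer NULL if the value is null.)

NULL

RIGHT JOIN keeps every row from `sales`; unmatched rows get NULL for `products`'s columns.
Matching on a.sku = b.sku.
- sku=BQ: no matching b row.
- sku=BQ: no matching b row.
- sku=CR: no matching b row.
- sku=CR: no matching b row.
- sku=CR: no matching b row.
- sku=LS: no matching b row.
- sku=UI: no matching b row.
- sku=MT: no matching b row.
- 9 b row(s) had no a match → kept, a columns NULL.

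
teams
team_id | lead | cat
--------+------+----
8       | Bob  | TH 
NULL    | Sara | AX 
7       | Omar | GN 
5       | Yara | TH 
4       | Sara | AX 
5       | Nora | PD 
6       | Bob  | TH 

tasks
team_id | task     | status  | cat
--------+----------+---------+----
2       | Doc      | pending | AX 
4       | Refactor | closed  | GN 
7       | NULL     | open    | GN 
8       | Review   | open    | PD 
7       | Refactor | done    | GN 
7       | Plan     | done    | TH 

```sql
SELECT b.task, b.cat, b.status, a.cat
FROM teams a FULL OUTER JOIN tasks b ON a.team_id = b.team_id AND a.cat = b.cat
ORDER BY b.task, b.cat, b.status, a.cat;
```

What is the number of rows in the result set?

FULL OUTER JOIN keeps every row from both sides; unmatched rows get NULL for the other side's columns.
Matching on a.team_id = b.team_id AND a.cat = b.cat. A NULL in a compared column never satisfies the condition.
Matched pairs: 2; unmatched a rows kept: 6; unmatched b rows kept: 4.
Total: 2 matched + 10 padded = 12 rows.

12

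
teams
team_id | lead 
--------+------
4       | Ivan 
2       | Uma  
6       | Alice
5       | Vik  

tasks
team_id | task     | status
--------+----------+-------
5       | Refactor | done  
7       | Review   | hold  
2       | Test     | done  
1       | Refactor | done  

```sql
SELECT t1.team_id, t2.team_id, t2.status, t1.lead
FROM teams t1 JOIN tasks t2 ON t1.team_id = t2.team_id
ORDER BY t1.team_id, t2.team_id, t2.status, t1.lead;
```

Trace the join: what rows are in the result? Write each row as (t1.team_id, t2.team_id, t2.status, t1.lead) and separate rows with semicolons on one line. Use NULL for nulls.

(2, 2, done, Uma); (5, 5, done, Vik)

INNER JOIN keeps only pairs where the ON condition holds.
Matching on t1.team_id = t2.team_id.
- t1[0] team_id=4 → no match; dropped.
- t1[1] team_id=2 → 1 match(es) in t2 → 1 row(s).
- t1[2] team_id=6 → no match; dropped.
- t1[3] team_id=5 → 1 match(es) in t2 → 1 row(s).
After projecting and ordering:
t1.team_id | t2.team_id | t2.status | t1.lead
2 | 2 | done | Uma
5 | 5 | done | Vik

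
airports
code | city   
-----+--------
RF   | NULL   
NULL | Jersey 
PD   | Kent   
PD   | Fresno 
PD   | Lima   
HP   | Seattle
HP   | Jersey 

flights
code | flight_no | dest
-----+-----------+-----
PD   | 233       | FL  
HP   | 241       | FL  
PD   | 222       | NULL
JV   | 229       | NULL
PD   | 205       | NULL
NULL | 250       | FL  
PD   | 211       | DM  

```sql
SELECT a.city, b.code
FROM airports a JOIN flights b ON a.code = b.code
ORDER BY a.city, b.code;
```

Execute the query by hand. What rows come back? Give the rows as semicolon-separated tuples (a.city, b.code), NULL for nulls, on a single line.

INNER JOIN keeps only pairs where the ON condition holds.
Matching on a.code = b.code. A NULL in a compared column never satisfies the condition.
Matched pairs: 14.

(Fresno, PD); (Fresno, PD); (Fresno, PD); (Fresno, PD); (Jersey, HP); (Kent, PD); (Kent, PD); (Kent, PD); (Kent, PD); (Lima, PD); (Lima, PD); (Lima, PD); (Lima, PD); (Seattle, HP)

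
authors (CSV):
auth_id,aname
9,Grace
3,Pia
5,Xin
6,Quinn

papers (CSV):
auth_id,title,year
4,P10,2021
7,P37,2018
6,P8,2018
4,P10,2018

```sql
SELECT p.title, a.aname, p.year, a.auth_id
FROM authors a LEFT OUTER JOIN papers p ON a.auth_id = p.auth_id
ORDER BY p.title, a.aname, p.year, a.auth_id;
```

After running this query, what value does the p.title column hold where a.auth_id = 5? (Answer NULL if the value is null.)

LEFT JOIN keeps every row from `authors`; unmatched rows get NULL for `papers`'s columns.
Matching on a.auth_id = p.auth_id.
Matched pairs: 1; unmatched a rows kept: 3.

NULL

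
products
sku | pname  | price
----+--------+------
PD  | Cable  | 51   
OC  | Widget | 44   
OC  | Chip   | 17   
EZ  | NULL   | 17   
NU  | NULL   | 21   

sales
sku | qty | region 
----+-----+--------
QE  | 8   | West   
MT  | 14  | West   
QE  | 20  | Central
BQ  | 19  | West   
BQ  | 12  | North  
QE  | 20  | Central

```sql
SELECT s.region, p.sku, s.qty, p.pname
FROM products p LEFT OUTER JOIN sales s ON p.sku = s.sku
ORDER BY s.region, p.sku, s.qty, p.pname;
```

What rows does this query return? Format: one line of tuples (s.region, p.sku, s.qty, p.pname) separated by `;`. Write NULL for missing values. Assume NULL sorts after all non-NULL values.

LEFT JOIN keeps every row from `products`; unmatched rows get NULL for `sales`'s columns.
Matching on p.sku = s.sku.
- p (sku=PD) has no partner → padded with NULL.
- p (sku=OC) has no partner → padded with NULL.
- p (sku=OC) has no partner → padded with NULL.
- p (sku=EZ) has no partner → padded with NULL.
- p (sku=NU) has no partner → padded with NULL.
After projecting and ordering:
s.region | p.sku | s.qty | p.pname
NULL | EZ | NULL | NULL
NULL | NU | NULL | NULL
NULL | OC | NULL | Chip
NULL | OC | NULL | Widget
NULL | PD | NULL | Cable

(NULL, EZ, NULL, NULL); (NULL, NU, NULL, NULL); (NULL, OC, NULL, Chip); (NULL, OC, NULL, Widget); (NULL, PD, NULL, Cable)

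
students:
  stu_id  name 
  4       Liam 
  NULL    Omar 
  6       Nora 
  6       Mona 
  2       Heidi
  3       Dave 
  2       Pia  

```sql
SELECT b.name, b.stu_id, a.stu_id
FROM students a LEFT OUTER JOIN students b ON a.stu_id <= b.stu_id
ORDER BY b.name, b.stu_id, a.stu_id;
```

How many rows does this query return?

LEFT JOIN keeps every row from `students a`; unmatched rows get NULL for `students b`'s columns.
Matching on a.stu_id <= b.stu_id. A NULL in a compared column never satisfies the condition.
- a[0] stu_id=4 → 3 match(es) in b → 3 row(s).
- a[1] stu_id=NULL → no match; kept with NULLs on the b side.
- a[2] stu_id=6 → 2 match(es) in b → 2 row(s).
- a[3] stu_id=6 → 2 match(es) in b → 2 row(s).
- a[4] stu_id=2 → 6 match(es) in b → 6 row(s).
- a[5] stu_id=3 → 4 match(es) in b → 4 row(s).
- a[6] stu_id=2 → 6 match(es) in b → 6 row(s).
Total: 23 matched + 1 padded = 24 rows.

24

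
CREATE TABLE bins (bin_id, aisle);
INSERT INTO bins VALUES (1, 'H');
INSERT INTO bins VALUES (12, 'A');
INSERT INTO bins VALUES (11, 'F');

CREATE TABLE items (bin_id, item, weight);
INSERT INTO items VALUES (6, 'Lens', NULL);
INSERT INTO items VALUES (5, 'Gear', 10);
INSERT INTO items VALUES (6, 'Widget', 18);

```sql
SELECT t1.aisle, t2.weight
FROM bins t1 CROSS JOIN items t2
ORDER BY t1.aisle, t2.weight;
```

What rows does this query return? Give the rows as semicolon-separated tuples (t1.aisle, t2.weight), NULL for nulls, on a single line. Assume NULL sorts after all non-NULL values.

(A, 10); (A, 18); (A, NULL); (F, 10); (F, 18); (F, NULL); (H, 10); (H, 18); (H, NULL)

CROSS JOIN pairs every row of `bins` with every row of `items`: 3 × 3 = 9 rows.
After projecting and ordering:
t1.aisle | t2.weight
A | 10
A | 18
A | NULL
F | 10
F | 18
F | NULL
H | 10
H | 18
H | NULL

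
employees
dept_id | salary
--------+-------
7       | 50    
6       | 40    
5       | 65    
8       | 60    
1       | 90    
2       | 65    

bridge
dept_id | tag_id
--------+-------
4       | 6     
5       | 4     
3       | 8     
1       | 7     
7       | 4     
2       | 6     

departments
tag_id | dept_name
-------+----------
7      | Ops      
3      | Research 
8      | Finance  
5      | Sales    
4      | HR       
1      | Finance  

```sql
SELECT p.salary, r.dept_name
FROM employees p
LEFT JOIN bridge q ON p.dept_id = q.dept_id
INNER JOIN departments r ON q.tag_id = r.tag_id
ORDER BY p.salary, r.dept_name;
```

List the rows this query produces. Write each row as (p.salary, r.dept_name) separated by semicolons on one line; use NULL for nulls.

Evaluate left to right. First `employees p LEFT JOIN bridge q` on dept_id: 6 row(s).
Then INNER JOIN `departments r` on tag_id: keep only rows whose q.tag_id appears in r.

(50, HR); (65, HR); (90, Ops)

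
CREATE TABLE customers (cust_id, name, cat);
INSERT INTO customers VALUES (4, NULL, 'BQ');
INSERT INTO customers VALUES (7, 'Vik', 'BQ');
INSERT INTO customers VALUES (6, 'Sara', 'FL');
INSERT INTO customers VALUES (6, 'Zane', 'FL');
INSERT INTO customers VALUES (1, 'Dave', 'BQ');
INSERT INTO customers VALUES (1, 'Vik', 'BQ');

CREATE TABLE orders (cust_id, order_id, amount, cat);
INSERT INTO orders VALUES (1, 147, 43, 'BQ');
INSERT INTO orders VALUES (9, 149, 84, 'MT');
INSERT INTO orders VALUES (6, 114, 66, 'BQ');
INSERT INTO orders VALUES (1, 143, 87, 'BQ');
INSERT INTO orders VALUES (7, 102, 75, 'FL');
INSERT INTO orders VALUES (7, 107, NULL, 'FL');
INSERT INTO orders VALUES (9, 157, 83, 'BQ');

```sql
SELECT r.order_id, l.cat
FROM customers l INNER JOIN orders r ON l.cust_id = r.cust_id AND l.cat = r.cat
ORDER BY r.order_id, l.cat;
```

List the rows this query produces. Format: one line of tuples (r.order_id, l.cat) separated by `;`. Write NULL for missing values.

INNER JOIN keeps only pairs where the ON condition holds.
Matching on l.cust_id = r.cust_id AND l.cat = r.cat.
Matched pairs: 4.

(143, BQ); (143, BQ); (147, BQ); (147, BQ)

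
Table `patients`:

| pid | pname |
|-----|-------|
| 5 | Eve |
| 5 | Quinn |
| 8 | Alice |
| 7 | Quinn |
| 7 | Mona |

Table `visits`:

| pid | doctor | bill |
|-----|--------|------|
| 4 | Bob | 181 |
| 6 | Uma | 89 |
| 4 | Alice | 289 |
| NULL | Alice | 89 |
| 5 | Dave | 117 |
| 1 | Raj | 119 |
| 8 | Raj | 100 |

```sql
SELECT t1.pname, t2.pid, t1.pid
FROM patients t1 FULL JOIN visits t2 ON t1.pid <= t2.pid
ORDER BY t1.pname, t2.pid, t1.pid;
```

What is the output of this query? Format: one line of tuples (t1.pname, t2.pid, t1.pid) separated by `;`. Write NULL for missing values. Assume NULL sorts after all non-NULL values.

FULL OUTER JOIN keeps every row from both sides; unmatched rows get NULL for the other side's columns.
Matching on t1.pid <= t2.pid. A NULL in a compared column never satisfies the condition.
- t1 (pid=5) pairs with 3 row(s) of t2.
- t1 (pid=5) pairs with 3 row(s) of t2.
- t1 (pid=8) pairs with 1 row(s) of t2.
- t1 (pid=7) pairs with 1 row(s) of t2.
- t1 (pid=7) pairs with 1 row(s) of t2.
- 4 row(s) from t2 found no t1 partner → padded with NULL.

(Alice, 8, 8); (Eve, 5, 5); (Eve, 6, 5); (Eve, 8, 5); (Mona, 8, 7); (Quinn, 5, 5); (Quinn, 6, 5); (Quinn, 8, 5); (Quinn, 8, 7); (NULL, 1, NULL); (NULL, 4, NULL); (NULL, 4, NULL); (NULL, NULL, NULL)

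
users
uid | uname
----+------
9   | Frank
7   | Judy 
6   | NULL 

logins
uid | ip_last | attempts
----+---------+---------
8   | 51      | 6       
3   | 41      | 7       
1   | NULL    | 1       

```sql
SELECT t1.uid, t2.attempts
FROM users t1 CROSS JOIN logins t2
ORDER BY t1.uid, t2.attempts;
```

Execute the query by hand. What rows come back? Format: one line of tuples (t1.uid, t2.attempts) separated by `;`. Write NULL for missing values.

CROSS JOIN pairs every row of `users` with every row of `logins`: 3 × 3 = 9 rows.
After projecting and ordering:
t1.uid | t2.attempts
6 | 1
6 | 6
6 | 7
7 | 1
7 | 6
7 | 7
9 | 1
9 | 6
9 | 7

(6, 1); (6, 6); (6, 7); (7, 1); (7, 6); (7, 7); (9, 1); (9, 6); (9, 7)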